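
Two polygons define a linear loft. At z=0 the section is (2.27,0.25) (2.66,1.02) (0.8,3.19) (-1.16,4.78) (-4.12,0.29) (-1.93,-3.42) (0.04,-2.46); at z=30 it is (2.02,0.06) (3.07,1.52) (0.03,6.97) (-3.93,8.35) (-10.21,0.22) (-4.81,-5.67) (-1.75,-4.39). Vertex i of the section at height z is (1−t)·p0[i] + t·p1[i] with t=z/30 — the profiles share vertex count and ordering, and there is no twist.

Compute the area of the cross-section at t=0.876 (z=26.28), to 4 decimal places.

Cross-section at t=0.876: each vertex is (1-t)·p0[i] + t·p1[i].
  v1: (1-0.876)·(2.27,0.25) + 0.876·(2.02,0.06) = (2.0510,0.0836)
  v2: (1-0.876)·(2.66,1.02) + 0.876·(3.07,1.52) = (3.0192,1.4580)
  v3: (1-0.876)·(0.8,3.19) + 0.876·(0.03,6.97) = (0.1255,6.5013)
  v4: (1-0.876)·(-1.16,4.78) + 0.876·(-3.93,8.35) = (-3.5865,7.9073)
  v5: (1-0.876)·(-4.12,0.29) + 0.876·(-10.21,0.22) = (-9.4548,0.2287)
  v6: (1-0.876)·(-1.93,-3.42) + 0.876·(-4.81,-5.67) = (-4.4529,-5.3910)
  v7: (1-0.876)·(0.04,-2.46) + 0.876·(-1.75,-4.39) = (-1.5280,-4.1507)
Shoelace sum Σ(x_i·y_{i+1} − x_{i+1}·y_i):
  i=1: 2.0510·1.4580 − 3.0192·0.0836 = +2.7381 (running +2.7381)
  i=2: 3.0192·6.5013 − 0.1255·1.4580 = +19.4455 (running +22.1835)
  i=3: 0.1255·7.9073 − -3.5865·6.5013 = +24.3092 (running +46.4927)
  i=4: -3.5865·0.2287 − -9.4548·7.9073 = +73.9423 (running +120.4350)
  i=5: -9.4548·-5.3910 − -4.4529·0.2287 = +51.9893 (running +172.4243)
  i=6: -4.4529·-4.1507 − -1.5280·-5.3910 = +10.2448 (running +182.6691)
  i=7: -1.5280·0.0836 − 2.0510·-4.1507 = +8.3854 (running +191.0545)
Area = |Σ|/2 = |191.0545|/2 = 95.5272

Area at t=0.876: 95.5272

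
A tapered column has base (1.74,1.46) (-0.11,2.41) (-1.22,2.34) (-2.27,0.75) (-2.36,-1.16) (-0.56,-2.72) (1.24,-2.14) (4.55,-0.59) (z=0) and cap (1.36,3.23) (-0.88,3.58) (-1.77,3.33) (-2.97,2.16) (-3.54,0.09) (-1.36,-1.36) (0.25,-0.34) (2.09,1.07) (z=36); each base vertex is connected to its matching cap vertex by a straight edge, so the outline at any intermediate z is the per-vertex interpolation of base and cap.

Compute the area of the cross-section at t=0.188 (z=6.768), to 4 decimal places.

Area at t=0.188: 20.8463

Cross-section at t=0.188: each vertex is (1-t)·p0[i] + t·p1[i].
  v1: (1-0.188)·(1.74,1.46) + 0.188·(1.36,3.23) = (1.6686,1.7928)
  v2: (1-0.188)·(-0.11,2.41) + 0.188·(-0.88,3.58) = (-0.2548,2.6300)
  v3: (1-0.188)·(-1.22,2.34) + 0.188·(-1.77,3.33) = (-1.3234,2.5261)
  v4: (1-0.188)·(-2.27,0.75) + 0.188·(-2.97,2.16) = (-2.4016,1.0151)
  v5: (1-0.188)·(-2.36,-1.16) + 0.188·(-3.54,0.09) = (-2.5818,-0.9250)
  v6: (1-0.188)·(-0.56,-2.72) + 0.188·(-1.36,-1.36) = (-0.7104,-2.4643)
  v7: (1-0.188)·(1.24,-2.14) + 0.188·(0.25,-0.34) = (1.0539,-1.8016)
  v8: (1-0.188)·(4.55,-0.59) + 0.188·(2.09,1.07) = (4.0875,-0.2779)
Shoelace sum Σ(x_i·y_{i+1} − x_{i+1}·y_i):
  i=1: 1.6686·2.6300 − -0.2548·1.7928 = +4.8450 (running +4.8450)
  i=2: -0.2548·2.5261 − -1.3234·2.6300 = +2.8369 (running +7.6819)
  i=3: -1.3234·1.0151 − -2.4016·2.5261 = +4.7234 (running +12.4053)
  i=4: -2.4016·-0.9250 − -2.5818·1.0151 = +4.8423 (running +17.2475)
  i=5: -2.5818·-2.4643 − -0.7104·-0.9250 = +5.7054 (running +22.9529)
  i=6: -0.7104·-1.8016 − 1.0539·-2.4643 = +3.8770 (running +26.8298)
  i=7: 1.0539·-0.2779 − 4.0875·-1.8016 = +7.0712 (running +33.9010)
  i=8: 4.0875·1.7928 − 1.6686·-0.2779 = +7.7917 (running +41.6927)
Area = |Σ|/2 = |41.6927|/2 = 20.8463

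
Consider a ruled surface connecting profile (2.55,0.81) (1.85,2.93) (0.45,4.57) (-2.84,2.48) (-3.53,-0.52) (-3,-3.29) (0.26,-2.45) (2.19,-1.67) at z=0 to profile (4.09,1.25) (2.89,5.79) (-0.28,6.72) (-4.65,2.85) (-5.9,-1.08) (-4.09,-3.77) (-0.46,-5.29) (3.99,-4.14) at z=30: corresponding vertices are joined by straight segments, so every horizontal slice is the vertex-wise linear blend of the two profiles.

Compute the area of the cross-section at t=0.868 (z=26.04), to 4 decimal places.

Cross-section at t=0.868: each vertex is (1-t)·p0[i] + t·p1[i].
  v1: (1-0.868)·(2.55,0.81) + 0.868·(4.09,1.25) = (3.8867,1.1919)
  v2: (1-0.868)·(1.85,2.93) + 0.868·(2.89,5.79) = (2.7527,5.4125)
  v3: (1-0.868)·(0.45,4.57) + 0.868·(-0.28,6.72) = (-0.1836,6.4362)
  v4: (1-0.868)·(-2.84,2.48) + 0.868·(-4.65,2.85) = (-4.4111,2.8012)
  v5: (1-0.868)·(-3.53,-0.52) + 0.868·(-5.9,-1.08) = (-5.5872,-1.0061)
  v6: (1-0.868)·(-3,-3.29) + 0.868·(-4.09,-3.77) = (-3.9461,-3.7066)
  v7: (1-0.868)·(0.26,-2.45) + 0.868·(-0.46,-5.29) = (-0.3650,-4.9151)
  v8: (1-0.868)·(2.19,-1.67) + 0.868·(3.99,-4.14) = (3.7524,-3.8140)
Shoelace sum Σ(x_i·y_{i+1} − x_{i+1}·y_i):
  i=1: 3.8867·5.4125 − 2.7527·1.1919 = +17.7558 (running +17.7558)
  i=2: 2.7527·6.4362 − -0.1836·5.4125 = +18.7110 (running +36.4668)
  i=3: -0.1836·2.8012 − -4.4111·6.4362 = +27.8762 (running +64.3430)
  i=4: -4.4111·-1.0061 − -5.5872·2.8012 = +20.0884 (running +84.4314)
  i=5: -5.5872·-3.7066 − -3.9461·-1.0061 = +16.7395 (running +101.1709)
  i=6: -3.9461·-4.9151 − -0.3650·-3.7066 = +18.0429 (running +119.2137)
  i=7: -0.3650·-3.8140 − 3.7524·-4.9151 = +19.8354 (running +139.0492)
  i=8: 3.7524·1.1919 − 3.8867·-3.8140 = +19.2964 (running +158.3455)
Area = |Σ|/2 = |158.3455|/2 = 79.1728

Area at t=0.868: 79.1728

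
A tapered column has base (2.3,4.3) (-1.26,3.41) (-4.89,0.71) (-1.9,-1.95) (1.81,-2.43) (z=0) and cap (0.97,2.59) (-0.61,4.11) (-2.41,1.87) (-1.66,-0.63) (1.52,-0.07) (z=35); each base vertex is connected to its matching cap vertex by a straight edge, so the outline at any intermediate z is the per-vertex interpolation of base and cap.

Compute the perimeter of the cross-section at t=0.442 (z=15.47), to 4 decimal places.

Cross-section at t=0.442: each vertex is (1-t)·p0[i] + t·p1[i].
  v1: (1-0.442)·(2.3,4.3) + 0.442·(0.97,2.59) = (1.7121,3.5442)
  v2: (1-0.442)·(-1.26,3.41) + 0.442·(-0.61,4.11) = (-0.9727,3.7194)
  v3: (1-0.442)·(-4.89,0.71) + 0.442·(-2.41,1.87) = (-3.7938,1.2227)
  v4: (1-0.442)·(-1.9,-1.95) + 0.442·(-1.66,-0.63) = (-1.7939,-1.3666)
  v5: (1-0.442)·(1.81,-2.43) + 0.442·(1.52,-0.07) = (1.6818,-1.3869)
Perimeter = Σ |v_{i+1} − v_i|:
  edge 1→2: √(-2.6848² + 0.1752²) = 2.6906 (running 2.6906)
  edge 2→3: √(-2.8211² + -2.4967²) = 3.7673 (running 6.4578)
  edge 3→4: √(1.9999² + -2.5893²) = 3.2717 (running 9.7295)
  edge 4→5: √(3.4757² + -0.0203²) = 3.4758 (running 13.2053)
  edge 5→1: √(0.0303² + 4.9311²) = 4.9312 (running 18.1365)
Perimeter = 18.1365

Perimeter at t=0.442: 18.1365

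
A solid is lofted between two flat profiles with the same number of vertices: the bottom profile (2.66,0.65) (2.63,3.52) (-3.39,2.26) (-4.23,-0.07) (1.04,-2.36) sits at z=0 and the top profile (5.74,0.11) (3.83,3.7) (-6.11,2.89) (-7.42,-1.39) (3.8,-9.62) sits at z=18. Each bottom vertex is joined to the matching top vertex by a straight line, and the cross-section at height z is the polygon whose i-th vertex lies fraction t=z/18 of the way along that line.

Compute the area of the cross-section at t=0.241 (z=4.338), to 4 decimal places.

Cross-section at t=0.241: each vertex is (1-t)·p0[i] + t·p1[i].
  v1: (1-0.241)·(2.66,0.65) + 0.241·(5.74,0.11) = (3.4023,0.5199)
  v2: (1-0.241)·(2.63,3.52) + 0.241·(3.83,3.7) = (2.9192,3.5634)
  v3: (1-0.241)·(-3.39,2.26) + 0.241·(-6.11,2.89) = (-4.0455,2.4118)
  v4: (1-0.241)·(-4.23,-0.07) + 0.241·(-7.42,-1.39) = (-4.9988,-0.3881)
  v5: (1-0.241)·(1.04,-2.36) + 0.241·(3.8,-9.62) = (1.7052,-4.1097)
Shoelace sum Σ(x_i·y_{i+1} − x_{i+1}·y_i):
  i=1: 3.4023·3.5634 − 2.9192·0.5199 = +10.6060 (running +10.6060)
  i=2: 2.9192·2.4118 − -4.0455·3.5634 = +21.4563 (running +32.0624)
  i=3: -4.0455·-0.3881 − -4.9988·2.4118 = +13.6264 (running +45.6888)
  i=4: -4.9988·-4.1097 − 1.7052·-0.3881 = +21.2051 (running +66.8939)
  i=5: 1.7052·0.5199 − 3.4023·-4.1097 = +14.8687 (running +81.7626)
Area = |Σ|/2 = |81.7626|/2 = 40.8813

Area at t=0.241: 40.8813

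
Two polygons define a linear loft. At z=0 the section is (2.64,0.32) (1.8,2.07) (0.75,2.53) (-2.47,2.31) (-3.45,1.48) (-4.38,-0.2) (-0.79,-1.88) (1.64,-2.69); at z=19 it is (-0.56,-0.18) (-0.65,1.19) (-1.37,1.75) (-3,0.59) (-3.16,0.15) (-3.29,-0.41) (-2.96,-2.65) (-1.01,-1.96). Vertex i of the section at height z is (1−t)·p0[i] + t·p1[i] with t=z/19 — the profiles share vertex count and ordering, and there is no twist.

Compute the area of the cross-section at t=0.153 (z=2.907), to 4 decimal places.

Area at t=0.153: 21.3459

Cross-section at t=0.153: each vertex is (1-t)·p0[i] + t·p1[i].
  v1: (1-0.153)·(2.64,0.32) + 0.153·(-0.56,-0.18) = (2.1504,0.2435)
  v2: (1-0.153)·(1.8,2.07) + 0.153·(-0.65,1.19) = (1.4251,1.9354)
  v3: (1-0.153)·(0.75,2.53) + 0.153·(-1.37,1.75) = (0.4256,2.4107)
  v4: (1-0.153)·(-2.47,2.31) + 0.153·(-3,0.59) = (-2.5511,2.0468)
  v5: (1-0.153)·(-3.45,1.48) + 0.153·(-3.16,0.15) = (-3.4056,1.2765)
  v6: (1-0.153)·(-4.38,-0.2) + 0.153·(-3.29,-0.41) = (-4.2132,-0.2321)
  v7: (1-0.153)·(-0.79,-1.88) + 0.153·(-2.96,-2.65) = (-1.1220,-1.9978)
  v8: (1-0.153)·(1.64,-2.69) + 0.153·(-1.01,-1.96) = (1.2345,-2.5783)
Shoelace sum Σ(x_i·y_{i+1} − x_{i+1}·y_i):
  i=1: 2.1504·1.9354 − 1.4251·0.2435 = +3.8148 (running +3.8148)
  i=2: 1.4251·2.4107 − 0.4256·1.9354 = +2.6118 (running +6.4266)
  i=3: 0.4256·2.0468 − -2.5511·2.4107 = +7.0210 (running +13.4476)
  i=4: -2.5511·1.2765 − -3.4056·2.0468 = +3.7143 (running +17.1619)
  i=5: -3.4056·-0.2321 − -4.2132·1.2765 = +6.1688 (running +23.3307)
  i=6: -4.2132·-1.9978 − -1.1220·-0.2321 = +8.1568 (running +31.4874)
  i=7: -1.1220·-2.5783 − 1.2345·-1.9978 = +5.3593 (running +36.8467)
  i=8: 1.2345·0.2435 − 2.1504·-2.5783 = +5.8450 (running +42.6917)
Area = |Σ|/2 = |42.6917|/2 = 21.3459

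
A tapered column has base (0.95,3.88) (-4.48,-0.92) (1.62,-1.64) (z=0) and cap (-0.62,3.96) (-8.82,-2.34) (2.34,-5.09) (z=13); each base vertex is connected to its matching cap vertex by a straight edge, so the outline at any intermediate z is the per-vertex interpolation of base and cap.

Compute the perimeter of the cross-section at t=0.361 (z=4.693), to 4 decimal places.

Cross-section at t=0.361: each vertex is (1-t)·p0[i] + t·p1[i].
  v1: (1-0.361)·(0.95,3.88) + 0.361·(-0.62,3.96) = (0.3832,3.9089)
  v2: (1-0.361)·(-4.48,-0.92) + 0.361·(-8.82,-2.34) = (-6.0467,-1.4326)
  v3: (1-0.361)·(1.62,-1.64) + 0.361·(2.34,-5.09) = (1.8799,-2.8854)
Perimeter = Σ |v_{i+1} − v_i|:
  edge 1→2: √(-6.4300² + -5.3415²) = 8.3592 (running 8.3592)
  edge 2→3: √(7.9267² + -1.4528²) = 8.0587 (running 16.4179)
  edge 3→1: √(-1.4967² + 6.7943²) = 6.9572 (running 23.3751)
Perimeter = 23.3751

Perimeter at t=0.361: 23.3751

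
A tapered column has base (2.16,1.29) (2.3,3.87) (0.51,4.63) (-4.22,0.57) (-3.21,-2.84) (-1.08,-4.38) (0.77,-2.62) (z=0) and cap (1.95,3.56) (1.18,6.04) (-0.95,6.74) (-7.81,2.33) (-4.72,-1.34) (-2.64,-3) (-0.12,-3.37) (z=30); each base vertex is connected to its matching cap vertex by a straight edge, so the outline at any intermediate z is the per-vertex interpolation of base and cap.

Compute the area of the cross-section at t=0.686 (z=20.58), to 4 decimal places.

Area at t=0.686: 51.2586

Cross-section at t=0.686: each vertex is (1-t)·p0[i] + t·p1[i].
  v1: (1-0.686)·(2.16,1.29) + 0.686·(1.95,3.56) = (2.0159,2.8472)
  v2: (1-0.686)·(2.3,3.87) + 0.686·(1.18,6.04) = (1.5317,5.3586)
  v3: (1-0.686)·(0.51,4.63) + 0.686·(-0.95,6.74) = (-0.4916,6.0775)
  v4: (1-0.686)·(-4.22,0.57) + 0.686·(-7.81,2.33) = (-6.6827,1.7774)
  v5: (1-0.686)·(-3.21,-2.84) + 0.686·(-4.72,-1.34) = (-4.2459,-1.8110)
  v6: (1-0.686)·(-1.08,-4.38) + 0.686·(-2.64,-3) = (-2.1502,-3.4333)
  v7: (1-0.686)·(0.77,-2.62) + 0.686·(-0.12,-3.37) = (0.1595,-3.1345)
Shoelace sum Σ(x_i·y_{i+1} − x_{i+1}·y_i):
  i=1: 2.0159·5.3586 − 1.5317·2.8472 = +6.4416 (running +6.4416)
  i=2: 1.5317·6.0775 − -0.4916·5.3586 = +11.9428 (running +18.3844)
  i=3: -0.4916·1.7774 − -6.6827·6.0775 = +39.7404 (running +58.1248)
  i=4: -6.6827·-1.8110 − -4.2459·1.7774 = +19.6489 (running +77.7737)
  i=5: -4.2459·-3.4333 − -2.1502·-1.8110 = +10.6835 (running +88.4572)
  i=6: -2.1502·-3.1345 − 0.1595·-3.4333 = +7.2872 (running +95.7443)
  i=7: 0.1595·2.8472 − 2.0159·-3.1345 = +6.7730 (running +102.5173)
Area = |Σ|/2 = |102.5173|/2 = 51.2586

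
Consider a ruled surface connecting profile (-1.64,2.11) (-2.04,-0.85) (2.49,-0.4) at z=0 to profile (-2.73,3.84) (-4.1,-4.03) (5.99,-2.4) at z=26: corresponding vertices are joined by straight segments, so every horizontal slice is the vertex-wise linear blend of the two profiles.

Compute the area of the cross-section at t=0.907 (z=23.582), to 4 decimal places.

Cross-section at t=0.907: each vertex is (1-t)·p0[i] + t·p1[i].
  v1: (1-0.907)·(-1.64,2.11) + 0.907·(-2.73,3.84) = (-2.6286,3.6791)
  v2: (1-0.907)·(-2.04,-0.85) + 0.907·(-4.1,-4.03) = (-3.9084,-3.7343)
  v3: (1-0.907)·(2.49,-0.4) + 0.907·(5.99,-2.4) = (5.6645,-2.2140)
Shoelace sum Σ(x_i·y_{i+1} − x_{i+1}·y_i):
  i=1: -2.6286·-3.7343 − -3.9084·3.6791 = +24.1955 (running +24.1955)
  i=2: -3.9084·-2.2140 − 5.6645·-3.7343 = +29.8060 (running +54.0015)
  i=3: 5.6645·3.6791 − -2.6286·-2.2140 = +15.0205 (running +69.0220)
Area = |Σ|/2 = |69.0220|/2 = 34.5110

Area at t=0.907: 34.5110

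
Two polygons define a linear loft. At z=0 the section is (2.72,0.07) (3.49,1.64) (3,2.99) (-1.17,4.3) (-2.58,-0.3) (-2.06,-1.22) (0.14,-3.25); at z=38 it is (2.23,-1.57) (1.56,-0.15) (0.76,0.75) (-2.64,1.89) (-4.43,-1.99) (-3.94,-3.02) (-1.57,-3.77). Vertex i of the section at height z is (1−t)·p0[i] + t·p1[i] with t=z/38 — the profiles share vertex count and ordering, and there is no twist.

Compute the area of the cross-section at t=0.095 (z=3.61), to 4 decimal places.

Cross-section at t=0.095: each vertex is (1-t)·p0[i] + t·p1[i].
  v1: (1-0.095)·(2.72,0.07) + 0.095·(2.23,-1.57) = (2.6735,-0.0858)
  v2: (1-0.095)·(3.49,1.64) + 0.095·(1.56,-0.15) = (3.3067,1.4699)
  v3: (1-0.095)·(3,2.99) + 0.095·(0.76,0.75) = (2.7872,2.7772)
  v4: (1-0.095)·(-1.17,4.3) + 0.095·(-2.64,1.89) = (-1.3096,4.0710)
  v5: (1-0.095)·(-2.58,-0.3) + 0.095·(-4.43,-1.99) = (-2.7558,-0.4606)
  v6: (1-0.095)·(-2.06,-1.22) + 0.095·(-3.94,-3.02) = (-2.2386,-1.3910)
  v7: (1-0.095)·(0.14,-3.25) + 0.095·(-1.57,-3.77) = (-0.0224,-3.2994)
Shoelace sum Σ(x_i·y_{i+1} − x_{i+1}·y_i):
  i=1: 2.6735·1.4699 − 3.3067·-0.0858 = +4.2135 (running +4.2135)
  i=2: 3.3067·2.7772 − 2.7872·1.4699 = +5.0862 (running +9.2997)
  i=3: 2.7872·4.0710 − -1.3096·2.7772 = +14.9840 (running +24.2837)
  i=4: -1.3096·-0.4606 − -2.7558·4.0710 = +11.8220 (running +36.1057)
  i=5: -2.7558·-1.3910 − -2.2386·-0.4606 = +2.8023 (running +38.9079)
  i=6: -2.2386·-3.2994 − -0.0224·-1.3910 = +7.3548 (running +46.2627)
  i=7: -0.0224·-0.0858 − 2.6735·-3.2994 = +8.8227 (running +55.0855)
Area = |Σ|/2 = |55.0855|/2 = 27.5427

Area at t=0.095: 27.5427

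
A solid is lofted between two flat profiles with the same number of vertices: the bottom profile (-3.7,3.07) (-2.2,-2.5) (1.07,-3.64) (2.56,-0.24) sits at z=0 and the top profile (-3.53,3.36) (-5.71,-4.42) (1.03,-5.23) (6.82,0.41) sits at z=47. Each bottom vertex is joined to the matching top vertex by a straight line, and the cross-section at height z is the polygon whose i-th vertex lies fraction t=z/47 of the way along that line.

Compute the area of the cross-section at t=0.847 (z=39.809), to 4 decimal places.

Cross-section at t=0.847: each vertex is (1-t)·p0[i] + t·p1[i].
  v1: (1-0.847)·(-3.7,3.07) + 0.847·(-3.53,3.36) = (-3.5560,3.3156)
  v2: (1-0.847)·(-2.2,-2.5) + 0.847·(-5.71,-4.42) = (-5.1730,-4.1262)
  v3: (1-0.847)·(1.07,-3.64) + 0.847·(1.03,-5.23) = (1.0361,-4.9867)
  v4: (1-0.847)·(2.56,-0.24) + 0.847·(6.82,0.41) = (6.1682,0.3105)
Shoelace sum Σ(x_i·y_{i+1} − x_{i+1}·y_i):
  i=1: -3.5560·-4.1262 − -5.1730·3.3156 = +31.8246 (running +31.8246)
  i=2: -5.1730·-4.9867 − 1.0361·-4.1262 = +30.0715 (running +61.8961)
  i=3: 1.0361·0.3105 − 6.1682·-4.9867 = +31.0810 (running +92.9771)
  i=4: 6.1682·3.3156 − -3.5560·0.3105 = +21.5559 (running +114.5330)
Area = |Σ|/2 = |114.5330|/2 = 57.2665

Area at t=0.847: 57.2665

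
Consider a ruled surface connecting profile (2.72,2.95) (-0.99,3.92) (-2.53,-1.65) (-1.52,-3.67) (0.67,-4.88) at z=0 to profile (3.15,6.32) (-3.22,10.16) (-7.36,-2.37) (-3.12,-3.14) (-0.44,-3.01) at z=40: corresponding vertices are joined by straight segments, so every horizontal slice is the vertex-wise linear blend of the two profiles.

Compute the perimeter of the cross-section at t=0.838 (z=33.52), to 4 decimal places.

Cross-section at t=0.838: each vertex is (1-t)·p0[i] + t·p1[i].
  v1: (1-0.838)·(2.72,2.95) + 0.838·(3.15,6.32) = (3.0803,5.7741)
  v2: (1-0.838)·(-0.99,3.92) + 0.838·(-3.22,10.16) = (-2.8587,9.1491)
  v3: (1-0.838)·(-2.53,-1.65) + 0.838·(-7.36,-2.37) = (-6.5775,-2.2534)
  v4: (1-0.838)·(-1.52,-3.67) + 0.838·(-3.12,-3.14) = (-2.8608,-3.2259)
  v5: (1-0.838)·(0.67,-4.88) + 0.838·(-0.44,-3.01) = (-0.2602,-3.3129)
Perimeter = Σ |v_{i+1} − v_i|:
  edge 1→2: √(-5.9391² + 3.3751²) = 6.8311 (running 6.8311)
  edge 2→3: √(-3.7188² + -11.4025²) = 11.9936 (running 18.8247)
  edge 3→4: √(3.7167² + -0.9725²) = 3.8419 (running 22.6665)
  edge 4→5: √(2.6006² + -0.0871²) = 2.6021 (running 25.2686)
  edge 5→1: √(3.3405² + 9.0870²) = 9.6816 (running 34.9502)
Perimeter = 34.9502

Perimeter at t=0.838: 34.9502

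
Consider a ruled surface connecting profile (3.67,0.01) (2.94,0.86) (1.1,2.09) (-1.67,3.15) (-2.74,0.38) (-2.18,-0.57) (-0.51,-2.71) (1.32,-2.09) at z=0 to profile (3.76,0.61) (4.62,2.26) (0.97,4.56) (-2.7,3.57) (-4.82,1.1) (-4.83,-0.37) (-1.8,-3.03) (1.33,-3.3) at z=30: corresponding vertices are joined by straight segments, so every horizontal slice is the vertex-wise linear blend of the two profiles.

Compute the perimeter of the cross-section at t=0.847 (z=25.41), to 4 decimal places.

Cross-section at t=0.847: each vertex is (1-t)·p0[i] + t·p1[i].
  v1: (1-0.847)·(3.67,0.01) + 0.847·(3.76,0.61) = (3.7462,0.5182)
  v2: (1-0.847)·(2.94,0.86) + 0.847·(4.62,2.26) = (4.3630,2.0458)
  v3: (1-0.847)·(1.1,2.09) + 0.847·(0.97,4.56) = (0.9899,4.1821)
  v4: (1-0.847)·(-1.67,3.15) + 0.847·(-2.7,3.57) = (-2.5424,3.5057)
  v5: (1-0.847)·(-2.74,0.38) + 0.847·(-4.82,1.1) = (-4.5018,0.9898)
  v6: (1-0.847)·(-2.18,-0.57) + 0.847·(-4.83,-0.37) = (-4.4245,-0.4006)
  v7: (1-0.847)·(-0.51,-2.71) + 0.847·(-1.8,-3.03) = (-1.6026,-2.9810)
  v8: (1-0.847)·(1.32,-2.09) + 0.847·(1.33,-3.3) = (1.3285,-3.1149)
Perimeter = Σ |v_{i+1} − v_i|:
  edge 1→2: √(0.6167² + 1.5276²) = 1.6474 (running 1.6474)
  edge 2→3: √(-3.3731² + 2.1363²) = 3.9927 (running 5.6401)
  edge 3→4: √(-3.5323² + -0.6763²) = 3.5965 (running 9.2365)
  edge 4→5: √(-1.9593² + -2.5159²) = 3.1889 (running 12.4254)
  edge 5→6: √(0.0772² + -1.3904²) = 1.3926 (running 13.8180)
  edge 6→7: √(2.8219² + -2.5804²) = 3.8239 (running 17.6418)
  edge 7→8: √(2.9311² + -0.1338²) = 2.9342 (running 20.5760)
  edge 8→1: √(2.4178² + 3.6331²) = 4.3640 (running 24.9400)
Perimeter = 24.9400

Perimeter at t=0.847: 24.9400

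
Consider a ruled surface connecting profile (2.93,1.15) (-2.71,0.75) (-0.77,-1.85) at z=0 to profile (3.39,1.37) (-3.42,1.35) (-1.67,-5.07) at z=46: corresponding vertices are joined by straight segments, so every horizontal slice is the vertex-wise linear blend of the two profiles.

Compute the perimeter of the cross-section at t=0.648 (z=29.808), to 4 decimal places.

Perimeter at t=0.648: 18.7429

Cross-section at t=0.648: each vertex is (1-t)·p0[i] + t·p1[i].
  v1: (1-0.648)·(2.93,1.15) + 0.648·(3.39,1.37) = (3.2281,1.2926)
  v2: (1-0.648)·(-2.71,0.75) + 0.648·(-3.42,1.35) = (-3.1701,1.1388)
  v3: (1-0.648)·(-0.77,-1.85) + 0.648·(-1.67,-5.07) = (-1.3532,-3.9366)
Perimeter = Σ |v_{i+1} − v_i|:
  edge 1→2: √(-6.3982² + -0.1538²) = 6.4000 (running 6.4000)
  edge 2→3: √(1.8169² + -5.0754²) = 5.3908 (running 11.7908)
  edge 3→1: √(4.5813² + 5.2291²) = 6.9521 (running 18.7429)
Perimeter = 18.7429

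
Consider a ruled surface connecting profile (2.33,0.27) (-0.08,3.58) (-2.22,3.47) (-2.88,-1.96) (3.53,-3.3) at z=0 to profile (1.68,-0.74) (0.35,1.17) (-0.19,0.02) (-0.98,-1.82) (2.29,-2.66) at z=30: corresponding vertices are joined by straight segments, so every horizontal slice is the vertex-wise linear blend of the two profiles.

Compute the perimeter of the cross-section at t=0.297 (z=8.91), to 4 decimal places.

Cross-section at t=0.297: each vertex is (1-t)·p0[i] + t·p1[i].
  v1: (1-0.297)·(2.33,0.27) + 0.297·(1.68,-0.74) = (2.1370,-0.0300)
  v2: (1-0.297)·(-0.08,3.58) + 0.297·(0.35,1.17) = (0.0477,2.8642)
  v3: (1-0.297)·(-2.22,3.47) + 0.297·(-0.19,0.02) = (-1.6171,2.4454)
  v4: (1-0.297)·(-2.88,-1.96) + 0.297·(-0.98,-1.82) = (-2.3157,-1.9184)
  v5: (1-0.297)·(3.53,-3.3) + 0.297·(2.29,-2.66) = (3.1617,-3.1099)
Perimeter = Σ |v_{i+1} − v_i|:
  edge 1→2: √(-2.0892² + 2.8942²) = 3.5695 (running 3.5695)
  edge 2→3: √(-1.6648² + -0.4189²) = 1.7167 (running 5.2862)
  edge 3→4: √(-0.6986² + -4.3638²) = 4.4193 (running 9.7055)
  edge 4→5: √(5.4774² + -1.1915²) = 5.6055 (running 15.3110)
  edge 5→1: √(-1.0248² + 3.0800²) = 3.2460 (running 18.5570)
Perimeter = 18.5570

Perimeter at t=0.297: 18.5570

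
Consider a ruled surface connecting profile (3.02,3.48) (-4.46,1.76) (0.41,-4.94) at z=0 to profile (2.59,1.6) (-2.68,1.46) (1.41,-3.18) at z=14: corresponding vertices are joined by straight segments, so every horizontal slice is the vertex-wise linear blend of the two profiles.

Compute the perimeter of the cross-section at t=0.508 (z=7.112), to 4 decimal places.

Cross-section at t=0.508: each vertex is (1-t)·p0[i] + t·p1[i].
  v1: (1-0.508)·(3.02,3.48) + 0.508·(2.59,1.6) = (2.8016,2.5250)
  v2: (1-0.508)·(-4.46,1.76) + 0.508·(-2.68,1.46) = (-3.5558,1.6076)
  v3: (1-0.508)·(0.41,-4.94) + 0.508·(1.41,-3.18) = (0.9180,-4.0459)
Perimeter = Σ |v_{i+1} − v_i|:
  edge 1→2: √(-6.3573² + -0.9174²) = 6.4232 (running 6.4232)
  edge 2→3: √(4.4738² + -5.6535²) = 7.2095 (running 13.6327)
  edge 3→1: √(1.8836² + 6.5709²) = 6.8355 (running 20.4682)
Perimeter = 20.4682

Perimeter at t=0.508: 20.4682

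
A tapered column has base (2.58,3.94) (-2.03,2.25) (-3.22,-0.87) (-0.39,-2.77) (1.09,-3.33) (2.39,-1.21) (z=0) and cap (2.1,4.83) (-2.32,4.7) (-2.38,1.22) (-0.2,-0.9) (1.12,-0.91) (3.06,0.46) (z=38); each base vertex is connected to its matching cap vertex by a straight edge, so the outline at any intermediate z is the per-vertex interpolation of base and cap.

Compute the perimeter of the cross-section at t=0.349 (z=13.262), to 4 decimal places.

Cross-section at t=0.349: each vertex is (1-t)·p0[i] + t·p1[i].
  v1: (1-0.349)·(2.58,3.94) + 0.349·(2.1,4.83) = (2.4125,4.2506)
  v2: (1-0.349)·(-2.03,2.25) + 0.349·(-2.32,4.7) = (-2.1312,3.1050)
  v3: (1-0.349)·(-3.22,-0.87) + 0.349·(-2.38,1.22) = (-2.9268,-0.1406)
  v4: (1-0.349)·(-0.39,-2.77) + 0.349·(-0.2,-0.9) = (-0.3237,-2.1174)
  v5: (1-0.349)·(1.09,-3.33) + 0.349·(1.12,-0.91) = (1.1005,-2.4854)
  v6: (1-0.349)·(2.39,-1.21) + 0.349·(3.06,0.46) = (2.6238,-0.6272)
Perimeter = Σ |v_{i+1} − v_i|:
  edge 1→2: √(-4.5437² + -1.1456²) = 4.6859 (running 4.6859)
  edge 2→3: √(-0.7956² + -3.2456²) = 3.3417 (running 8.0276)
  edge 3→4: √(2.6032² + -1.9768²) = 3.2686 (running 11.2963)
  edge 4→5: √(1.4242² + -0.3680²) = 1.4709 (running 12.7672)
  edge 5→6: √(1.5234² + 1.8582²) = 2.4029 (running 15.1701)
  edge 6→1: √(-0.2113² + 4.8778²) = 4.8824 (running 20.0524)
Perimeter = 20.0524

Perimeter at t=0.349: 20.0524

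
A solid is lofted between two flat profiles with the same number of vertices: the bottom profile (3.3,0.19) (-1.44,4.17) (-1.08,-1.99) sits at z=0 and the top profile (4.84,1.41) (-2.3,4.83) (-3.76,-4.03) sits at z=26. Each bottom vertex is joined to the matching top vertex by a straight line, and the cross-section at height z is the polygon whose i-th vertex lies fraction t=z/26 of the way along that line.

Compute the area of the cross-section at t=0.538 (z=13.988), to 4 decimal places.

Cross-section at t=0.538: each vertex is (1-t)·p0[i] + t·p1[i].
  v1: (1-0.538)·(3.3,0.19) + 0.538·(4.84,1.41) = (4.1285,0.8464)
  v2: (1-0.538)·(-1.44,4.17) + 0.538·(-2.3,4.83) = (-1.9027,4.5251)
  v3: (1-0.538)·(-1.08,-1.99) + 0.538·(-3.76,-4.03) = (-2.5218,-3.0875)
Shoelace sum Σ(x_i·y_{i+1} − x_{i+1}·y_i):
  i=1: 4.1285·4.5251 − -1.9027·0.8464 = +20.2922 (running +20.2922)
  i=2: -1.9027·-3.0875 − -2.5218·4.5251 = +17.2861 (running +37.5783)
  i=3: -2.5218·0.8464 − 4.1285·-3.0875 = +10.6125 (running +48.1908)
Area = |Σ|/2 = |48.1908|/2 = 24.0954

Area at t=0.538: 24.0954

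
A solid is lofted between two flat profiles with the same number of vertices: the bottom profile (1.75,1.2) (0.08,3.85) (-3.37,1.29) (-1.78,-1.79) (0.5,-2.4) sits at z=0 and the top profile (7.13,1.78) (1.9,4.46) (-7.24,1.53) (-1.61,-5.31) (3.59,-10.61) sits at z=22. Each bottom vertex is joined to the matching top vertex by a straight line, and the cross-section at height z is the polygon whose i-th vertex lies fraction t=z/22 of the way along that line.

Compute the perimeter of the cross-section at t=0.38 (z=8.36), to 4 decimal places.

Perimeter at t=0.38: 27.1472

Cross-section at t=0.38: each vertex is (1-t)·p0[i] + t·p1[i].
  v1: (1-0.38)·(1.75,1.2) + 0.38·(7.13,1.78) = (3.7944,1.4204)
  v2: (1-0.38)·(0.08,3.85) + 0.38·(1.9,4.46) = (0.7716,4.0818)
  v3: (1-0.38)·(-3.37,1.29) + 0.38·(-7.24,1.53) = (-4.8406,1.3812)
  v4: (1-0.38)·(-1.78,-1.79) + 0.38·(-1.61,-5.31) = (-1.7154,-3.1276)
  v5: (1-0.38)·(0.5,-2.4) + 0.38·(3.59,-10.61) = (1.6742,-5.5198)
Perimeter = Σ |v_{i+1} − v_i|:
  edge 1→2: √(-3.0228² + 2.6614²) = 4.0275 (running 4.0275)
  edge 2→3: √(-5.6122² + -2.7006²) = 6.2282 (running 10.2556)
  edge 3→4: √(3.1252² + -4.5088²) = 5.4860 (running 15.7416)
  edge 4→5: √(3.3896² + -2.3922²) = 4.1487 (running 19.8903)
  edge 5→1: √(2.1202² + 6.9402²) = 7.2568 (running 27.1472)
Perimeter = 27.1472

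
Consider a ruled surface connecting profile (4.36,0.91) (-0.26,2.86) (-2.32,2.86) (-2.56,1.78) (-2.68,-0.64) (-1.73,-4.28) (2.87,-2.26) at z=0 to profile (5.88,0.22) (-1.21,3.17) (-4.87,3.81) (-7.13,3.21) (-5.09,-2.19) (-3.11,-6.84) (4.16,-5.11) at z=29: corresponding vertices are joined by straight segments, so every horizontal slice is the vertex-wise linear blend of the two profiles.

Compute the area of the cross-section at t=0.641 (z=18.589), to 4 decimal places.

Cross-section at t=0.641: each vertex is (1-t)·p0[i] + t·p1[i].
  v1: (1-0.641)·(4.36,0.91) + 0.641·(5.88,0.22) = (5.3343,0.4677)
  v2: (1-0.641)·(-0.26,2.86) + 0.641·(-1.21,3.17) = (-0.8690,3.0587)
  v3: (1-0.641)·(-2.32,2.86) + 0.641·(-4.87,3.81) = (-3.9545,3.4690)
  v4: (1-0.641)·(-2.56,1.78) + 0.641·(-7.13,3.21) = (-5.4894,2.6966)
  v5: (1-0.641)·(-2.68,-0.64) + 0.641·(-5.09,-2.19) = (-4.2248,-1.6336)
  v6: (1-0.641)·(-1.73,-4.28) + 0.641·(-3.11,-6.84) = (-2.6146,-5.9210)
  v7: (1-0.641)·(2.87,-2.26) + 0.641·(4.16,-5.11) = (3.6969,-4.0869)
Shoelace sum Σ(x_i·y_{i+1} − x_{i+1}·y_i):
  i=1: 5.3343·3.0587 − -0.8690·0.4677 = +16.7226 (running +16.7226)
  i=2: -0.8690·3.4690 − -3.9545·3.0587 = +9.0815 (running +25.8040)
  i=3: -3.9545·2.6966 − -5.4894·3.4690 = +8.3784 (running +34.1824)
  i=4: -5.4894·-1.6336 − -4.2248·2.6966 = +20.3599 (running +54.5423)
  i=5: -4.2248·-5.9210 − -2.6146·-1.6336 = +20.7439 (running +75.2862)
  i=6: -2.6146·-4.0869 − 3.6969·-5.9210 = +32.5745 (running +107.8608)
  i=7: 3.6969·0.4677 − 5.3343·-4.0869 = +23.5296 (running +131.3904)
Area = |Σ|/2 = |131.3904|/2 = 65.6952

Area at t=0.641: 65.6952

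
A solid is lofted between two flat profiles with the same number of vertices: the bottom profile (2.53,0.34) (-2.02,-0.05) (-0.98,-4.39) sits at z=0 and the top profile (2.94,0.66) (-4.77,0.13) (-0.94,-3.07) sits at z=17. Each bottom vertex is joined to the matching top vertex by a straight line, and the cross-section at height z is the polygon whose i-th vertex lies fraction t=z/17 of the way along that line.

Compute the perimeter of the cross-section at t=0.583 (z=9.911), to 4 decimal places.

Perimeter at t=0.583: 16.5253

Cross-section at t=0.583: each vertex is (1-t)·p0[i] + t·p1[i].
  v1: (1-0.583)·(2.53,0.34) + 0.583·(2.94,0.66) = (2.7690,0.5266)
  v2: (1-0.583)·(-2.02,-0.05) + 0.583·(-4.77,0.13) = (-3.6232,0.0549)
  v3: (1-0.583)·(-0.98,-4.39) + 0.583·(-0.94,-3.07) = (-0.9567,-3.6204)
Perimeter = Σ |v_{i+1} − v_i|:
  edge 1→2: √(-6.3923² + -0.4716²) = 6.4097 (running 6.4097)
  edge 2→3: √(2.6666² + -3.6754²) = 4.5408 (running 10.9505)
  edge 3→1: √(3.7257² + 4.1470²) = 5.5748 (running 16.5253)
Perimeter = 16.5253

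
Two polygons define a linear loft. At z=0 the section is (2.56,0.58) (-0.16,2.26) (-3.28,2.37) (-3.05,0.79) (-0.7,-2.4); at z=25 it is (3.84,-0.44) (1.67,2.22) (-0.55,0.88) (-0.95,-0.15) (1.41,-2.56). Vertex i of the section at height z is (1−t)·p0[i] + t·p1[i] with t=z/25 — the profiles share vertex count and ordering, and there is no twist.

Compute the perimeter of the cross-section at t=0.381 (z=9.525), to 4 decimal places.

Cross-section at t=0.381: each vertex is (1-t)·p0[i] + t·p1[i].
  v1: (1-0.381)·(2.56,0.58) + 0.381·(3.84,-0.44) = (3.0477,0.1914)
  v2: (1-0.381)·(-0.16,2.26) + 0.381·(1.67,2.22) = (0.5372,2.2448)
  v3: (1-0.381)·(-3.28,2.37) + 0.381·(-0.55,0.88) = (-2.2399,1.8023)
  v4: (1-0.381)·(-3.05,0.79) + 0.381·(-0.95,-0.15) = (-2.2499,0.4319)
  v5: (1-0.381)·(-0.7,-2.4) + 0.381·(1.41,-2.56) = (0.1039,-2.4610)
Perimeter = Σ |v_{i+1} − v_i|:
  edge 1→2: √(-2.5104² + 2.0534²) = 3.2433 (running 3.2433)
  edge 2→3: √(-2.7771² + -0.4424²) = 2.8121 (running 6.0554)
  edge 3→4: √(-0.0100² + -1.3704²) = 1.3705 (running 7.4259)
  edge 4→5: √(2.3538² + -2.8928²) = 3.7295 (running 11.1553)
  edge 5→1: √(2.9438² + 2.6523²) = 3.9624 (running 15.1177)
Perimeter = 15.1177

Perimeter at t=0.381: 15.1177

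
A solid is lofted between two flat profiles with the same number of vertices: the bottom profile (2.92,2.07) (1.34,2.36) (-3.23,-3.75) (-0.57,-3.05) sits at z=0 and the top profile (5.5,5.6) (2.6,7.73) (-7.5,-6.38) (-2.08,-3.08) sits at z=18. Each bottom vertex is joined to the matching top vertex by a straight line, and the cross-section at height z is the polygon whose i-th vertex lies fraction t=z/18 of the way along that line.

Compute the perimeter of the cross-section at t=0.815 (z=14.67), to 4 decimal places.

Perimeter at t=0.815: 34.9480

Cross-section at t=0.815: each vertex is (1-t)·p0[i] + t·p1[i].
  v1: (1-0.815)·(2.92,2.07) + 0.815·(5.5,5.6) = (5.0227,4.9469)
  v2: (1-0.815)·(1.34,2.36) + 0.815·(2.6,7.73) = (2.3669,6.7366)
  v3: (1-0.815)·(-3.23,-3.75) + 0.815·(-7.5,-6.38) = (-6.7100,-5.8935)
  v4: (1-0.815)·(-0.57,-3.05) + 0.815·(-2.08,-3.08) = (-1.8007,-3.0744)
Perimeter = Σ |v_{i+1} − v_i|:
  edge 1→2: √(-2.6558² + 1.7896²) = 3.2025 (running 3.2025)
  edge 2→3: √(-9.0770² + -12.6300²) = 15.5534 (running 18.7559)
  edge 3→4: √(4.9094² + 2.8190²) = 5.6612 (running 24.4171)
  edge 4→1: √(6.8234² + 8.0214²) = 10.5310 (running 34.9480)
Perimeter = 34.9480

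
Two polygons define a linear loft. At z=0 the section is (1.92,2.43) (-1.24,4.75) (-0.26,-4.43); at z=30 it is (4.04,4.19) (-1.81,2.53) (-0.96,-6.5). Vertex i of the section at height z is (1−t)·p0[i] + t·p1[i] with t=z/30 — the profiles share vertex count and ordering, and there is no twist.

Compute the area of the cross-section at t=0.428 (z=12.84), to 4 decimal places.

Cross-section at t=0.428: each vertex is (1-t)·p0[i] + t·p1[i].
  v1: (1-0.428)·(1.92,2.43) + 0.428·(4.04,4.19) = (2.8274,3.1833)
  v2: (1-0.428)·(-1.24,4.75) + 0.428·(-1.81,2.53) = (-1.4840,3.7998)
  v3: (1-0.428)·(-0.26,-4.43) + 0.428·(-0.96,-6.5) = (-0.5596,-5.3160)
Shoelace sum Σ(x_i·y_{i+1} − x_{i+1}·y_i):
  i=1: 2.8274·3.7998 − -1.4840·3.1833 = +15.4674 (running +15.4674)
  i=2: -1.4840·-5.3160 − -0.5596·3.7998 = +10.0151 (running +25.4824)
  i=3: -0.5596·3.1833 − 2.8274·-5.3160 = +13.2488 (running +38.7312)
Area = |Σ|/2 = |38.7312|/2 = 19.3656

Area at t=0.428: 19.3656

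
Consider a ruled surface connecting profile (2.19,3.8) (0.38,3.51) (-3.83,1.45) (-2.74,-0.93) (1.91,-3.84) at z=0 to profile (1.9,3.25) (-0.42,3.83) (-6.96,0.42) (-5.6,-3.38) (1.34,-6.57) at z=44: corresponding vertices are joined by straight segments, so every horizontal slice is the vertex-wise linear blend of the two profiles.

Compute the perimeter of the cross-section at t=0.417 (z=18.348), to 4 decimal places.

Cross-section at t=0.417: each vertex is (1-t)·p0[i] + t·p1[i].
  v1: (1-0.417)·(2.19,3.8) + 0.417·(1.9,3.25) = (2.0691,3.5706)
  v2: (1-0.417)·(0.38,3.51) + 0.417·(-0.42,3.83) = (0.0464,3.6434)
  v3: (1-0.417)·(-3.83,1.45) + 0.417·(-6.96,0.42) = (-5.1352,1.0205)
  v4: (1-0.417)·(-2.74,-0.93) + 0.417·(-5.6,-3.38) = (-3.9326,-1.9516)
  v5: (1-0.417)·(1.91,-3.84) + 0.417·(1.34,-6.57) = (1.6723,-4.9784)
Perimeter = Σ |v_{i+1} − v_i|:
  edge 1→2: √(-2.0227² + 0.0728²) = 2.0240 (running 2.0240)
  edge 2→3: √(-5.1816² + -2.6230²) = 5.8077 (running 7.8316)
  edge 3→4: √(1.2026² + -2.9721²) = 3.2062 (running 11.0379)
  edge 4→5: √(5.6049² + -3.0268²) = 6.3700 (running 17.4078)
  edge 5→1: √(0.3968² + 8.5491²) = 8.5583 (running 25.9661)
Perimeter = 25.9661

Perimeter at t=0.417: 25.9661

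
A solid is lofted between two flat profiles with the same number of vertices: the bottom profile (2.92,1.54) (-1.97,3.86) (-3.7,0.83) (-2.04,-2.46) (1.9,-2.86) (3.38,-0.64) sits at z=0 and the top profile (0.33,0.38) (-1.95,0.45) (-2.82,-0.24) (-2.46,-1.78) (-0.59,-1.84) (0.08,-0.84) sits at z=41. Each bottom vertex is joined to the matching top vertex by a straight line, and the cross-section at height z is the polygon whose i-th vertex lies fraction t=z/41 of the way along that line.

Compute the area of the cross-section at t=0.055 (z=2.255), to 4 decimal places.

Area at t=0.055: 29.9212

Cross-section at t=0.055: each vertex is (1-t)·p0[i] + t·p1[i].
  v1: (1-0.055)·(2.92,1.54) + 0.055·(0.33,0.38) = (2.7775,1.4762)
  v2: (1-0.055)·(-1.97,3.86) + 0.055·(-1.95,0.45) = (-1.9689,3.6724)
  v3: (1-0.055)·(-3.7,0.83) + 0.055·(-2.82,-0.24) = (-3.6516,0.7711)
  v4: (1-0.055)·(-2.04,-2.46) + 0.055·(-2.46,-1.78) = (-2.0631,-2.4226)
  v5: (1-0.055)·(1.9,-2.86) + 0.055·(-0.59,-1.84) = (1.7630,-2.8039)
  v6: (1-0.055)·(3.38,-0.64) + 0.055·(0.08,-0.84) = (3.1985,-0.6510)
Shoelace sum Σ(x_i·y_{i+1} − x_{i+1}·y_i):
  i=1: 2.7775·3.6724 − -1.9689·1.4762 = +13.1069 (running +13.1069)
  i=2: -1.9689·0.7711 − -3.6516·3.6724 = +11.8920 (running +24.9989)
  i=3: -3.6516·-2.4226 − -2.0631·0.7711 = +10.4373 (running +35.4362)
  i=4: -2.0631·-2.8039 − 1.7630·-2.4226 = +10.0559 (running +45.4921)
  i=5: 1.7630·-0.6510 − 3.1985·-2.8039 = +7.8205 (running +53.3127)
  i=6: 3.1985·1.4762 − 2.7775·-0.6510 = +6.5298 (running +59.8425)
Area = |Σ|/2 = |59.8425|/2 = 29.9212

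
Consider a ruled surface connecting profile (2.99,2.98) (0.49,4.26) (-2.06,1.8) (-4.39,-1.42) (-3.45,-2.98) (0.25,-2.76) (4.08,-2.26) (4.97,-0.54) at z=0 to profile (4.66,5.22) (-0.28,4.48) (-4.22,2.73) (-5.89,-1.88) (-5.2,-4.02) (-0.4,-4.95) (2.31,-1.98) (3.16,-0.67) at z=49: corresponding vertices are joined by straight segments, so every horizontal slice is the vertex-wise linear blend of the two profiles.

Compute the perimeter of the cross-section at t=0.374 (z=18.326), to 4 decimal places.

Cross-section at t=0.374: each vertex is (1-t)·p0[i] + t·p1[i].
  v1: (1-0.374)·(2.99,2.98) + 0.374·(4.66,5.22) = (3.6146,3.8178)
  v2: (1-0.374)·(0.49,4.26) + 0.374·(-0.28,4.48) = (0.2020,4.3423)
  v3: (1-0.374)·(-2.06,1.8) + 0.374·(-4.22,2.73) = (-2.8678,2.1478)
  v4: (1-0.374)·(-4.39,-1.42) + 0.374·(-5.89,-1.88) = (-4.9510,-1.5920)
  v5: (1-0.374)·(-3.45,-2.98) + 0.374·(-5.2,-4.02) = (-4.1045,-3.3690)
  v6: (1-0.374)·(0.25,-2.76) + 0.374·(-0.4,-4.95) = (0.0069,-3.5791)
  v7: (1-0.374)·(4.08,-2.26) + 0.374·(2.31,-1.98) = (3.4180,-2.1553)
  v8: (1-0.374)·(4.97,-0.54) + 0.374·(3.16,-0.67) = (4.2931,-0.5886)
Perimeter = Σ |v_{i+1} − v_i|:
  edge 1→2: √(-3.4126² + 0.5245²) = 3.4526 (running 3.4526)
  edge 2→3: √(-3.0699² + -2.1945²) = 3.7736 (running 7.2262)
  edge 3→4: √(-2.0832² + -3.7399²) = 4.2809 (running 11.5071)
  edge 4→5: √(0.8465² + -1.7769²) = 1.9682 (running 13.4753)
  edge 5→6: √(4.1114² + -0.2101²) = 4.1168 (running 17.5921)
  edge 6→7: √(3.4111² + 1.4238²) = 3.6963 (running 21.2884)
  edge 7→8: √(0.8750² + 1.5667²) = 1.7945 (running 23.0829)
  edge 8→1: √(-0.6785² + 4.4064²) = 4.4583 (running 27.5412)
Perimeter = 27.5412

Perimeter at t=0.374: 27.5412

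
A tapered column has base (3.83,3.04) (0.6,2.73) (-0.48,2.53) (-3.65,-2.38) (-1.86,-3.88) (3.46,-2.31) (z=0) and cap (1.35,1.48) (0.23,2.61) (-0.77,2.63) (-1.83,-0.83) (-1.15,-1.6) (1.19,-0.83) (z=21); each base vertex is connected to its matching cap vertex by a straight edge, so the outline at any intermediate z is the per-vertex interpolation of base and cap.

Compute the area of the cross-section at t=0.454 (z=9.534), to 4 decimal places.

Cross-section at t=0.454: each vertex is (1-t)·p0[i] + t·p1[i].
  v1: (1-0.454)·(3.83,3.04) + 0.454·(1.35,1.48) = (2.7041,2.3318)
  v2: (1-0.454)·(0.6,2.73) + 0.454·(0.23,2.61) = (0.4320,2.6755)
  v3: (1-0.454)·(-0.48,2.53) + 0.454·(-0.77,2.63) = (-0.6117,2.5754)
  v4: (1-0.454)·(-3.65,-2.38) + 0.454·(-1.83,-0.83) = (-2.8237,-1.6763)
  v5: (1-0.454)·(-1.86,-3.88) + 0.454·(-1.15,-1.6) = (-1.5377,-2.8449)
  v6: (1-0.454)·(3.46,-2.31) + 0.454·(1.19,-0.83) = (2.4294,-1.6381)
Shoelace sum Σ(x_i·y_{i+1} − x_{i+1}·y_i):
  i=1: 2.7041·2.6755 − 0.4320·2.3318 = +6.2275 (running +6.2275)
  i=2: 0.4320·2.5754 − -0.6117·2.6755 = +2.7491 (running +8.9766)
  i=3: -0.6117·-1.6763 − -2.8237·2.5754 = +8.2975 (running +17.2741)
  i=4: -2.8237·-2.8449 − -1.5377·-1.6763 = +5.4556 (running +22.7297)
  i=5: -1.5377·-1.6381 − 2.4294·-2.8449 = +9.4302 (running +32.1599)
  i=6: 2.4294·2.3318 − 2.7041·-1.6381 = +10.0943 (running +42.2542)
Area = |Σ|/2 = |42.2542|/2 = 21.1271

Area at t=0.454: 21.1271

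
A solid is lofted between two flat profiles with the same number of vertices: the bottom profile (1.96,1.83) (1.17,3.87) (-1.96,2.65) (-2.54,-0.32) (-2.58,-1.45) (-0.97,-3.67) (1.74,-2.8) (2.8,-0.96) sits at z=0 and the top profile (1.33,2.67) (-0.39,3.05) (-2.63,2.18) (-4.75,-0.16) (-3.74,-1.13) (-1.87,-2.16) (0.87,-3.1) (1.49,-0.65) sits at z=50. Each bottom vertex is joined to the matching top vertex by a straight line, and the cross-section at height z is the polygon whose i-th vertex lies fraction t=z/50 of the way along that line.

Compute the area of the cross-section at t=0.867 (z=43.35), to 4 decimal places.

Area at t=0.867: 25.6607

Cross-section at t=0.867: each vertex is (1-t)·p0[i] + t·p1[i].
  v1: (1-0.867)·(1.96,1.83) + 0.867·(1.33,2.67) = (1.4138,2.5583)
  v2: (1-0.867)·(1.17,3.87) + 0.867·(-0.39,3.05) = (-0.1825,3.1591)
  v3: (1-0.867)·(-1.96,2.65) + 0.867·(-2.63,2.18) = (-2.5409,2.2425)
  v4: (1-0.867)·(-2.54,-0.32) + 0.867·(-4.75,-0.16) = (-4.4561,-0.1813)
  v5: (1-0.867)·(-2.58,-1.45) + 0.867·(-3.74,-1.13) = (-3.5857,-1.1726)
  v6: (1-0.867)·(-0.97,-3.67) + 0.867·(-1.87,-2.16) = (-1.7503,-2.3608)
  v7: (1-0.867)·(1.74,-2.8) + 0.867·(0.87,-3.1) = (0.9857,-3.0601)
  v8: (1-0.867)·(2.8,-0.96) + 0.867·(1.49,-0.65) = (1.6642,-0.6912)
Shoelace sum Σ(x_i·y_{i+1} − x_{i+1}·y_i):
  i=1: 1.4138·3.1591 − -0.1825·2.5583 = +4.9332 (running +4.9332)
  i=2: -0.1825·2.2425 − -2.5409·3.1591 = +7.6175 (running +12.5507)
  i=3: -2.5409·-0.1813 − -4.4561·2.2425 = +10.4534 (running +23.0041)
  i=4: -4.4561·-1.1726 − -3.5857·-0.1813 = +4.5750 (running +27.5791)
  i=5: -3.5857·-2.3608 − -1.7503·-1.1726 = +6.4129 (running +33.9920)
  i=6: -1.7503·-3.0601 − 0.9857·-2.3608 = +7.6832 (running +41.6752)
  i=7: 0.9857·-0.6912 − 1.6642·-3.0601 = +4.4114 (running +46.0866)
  i=8: 1.6642·2.5583 − 1.4138·-0.6912 = +5.2348 (running +51.3214)
Area = |Σ|/2 = |51.3214|/2 = 25.6607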